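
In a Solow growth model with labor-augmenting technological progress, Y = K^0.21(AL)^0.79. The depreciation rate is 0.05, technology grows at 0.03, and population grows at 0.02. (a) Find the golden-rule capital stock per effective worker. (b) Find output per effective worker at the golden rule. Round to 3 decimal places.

The effective depreciation rate is n + g + δ = 0.02 + 0.03 + 0.05 = 0.1.
Golden rule sets MPK = n+g+δ: 0.21·k^(0.21−1) = 0.1, so k_gold = (0.21/0.1)^(1/0.79) ≈ 2.5578.
y_gold = 2.5578^0.21 ≈ 1.2180.

(a) k_gold ≈ 2.558; (b) y_gold ≈ 1.218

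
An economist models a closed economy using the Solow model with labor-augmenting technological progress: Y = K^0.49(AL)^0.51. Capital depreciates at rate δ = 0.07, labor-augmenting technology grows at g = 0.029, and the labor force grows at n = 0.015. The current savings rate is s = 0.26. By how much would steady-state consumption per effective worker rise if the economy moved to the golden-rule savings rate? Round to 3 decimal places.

The effective depreciation rate is n + g + δ = 0.015 + 0.029 + 0.07 = 0.114.
Current steady state (s = 0.26): k* = (0.26/0.114)^(1/0.51) ≈ 5.0361, y* = 5.0361^0.49 ≈ 2.2081, c* = (1−0.26)·2.2081 ≈ 1.6340.
Maximizing c = f(k) − (n+g+δ)·k gives f'(k) = n+g+δ, i.e. 0.49·k^(0.49−1) = 0.114, so k_gold = (0.49/0.114)^(1/0.51) ≈ 17.4481.
y_gold = 17.4481^0.49 ≈ 4.0593, c_gold = y_gold − 0.114·k_gold ≈ 2.0703.
Gain: Δc = 2.0703 − 1.6340 ≈ 0.4362.

Δc ≈ 0.436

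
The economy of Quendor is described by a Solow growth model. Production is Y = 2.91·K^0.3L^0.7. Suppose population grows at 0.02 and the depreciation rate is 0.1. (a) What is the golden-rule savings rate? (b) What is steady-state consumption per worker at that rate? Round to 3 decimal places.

(a) s_gold = 0.300; (b) c_gold ≈ 4.768

n + δ = 0.02 + 0.1 = 0.12.
For Cobb-Douglas, s_gold equals capital's share: s_gold = 0.3.
Golden rule sets MPK = n+δ: 0.3·2.91·k^(0.3−1) = 0.12, so k_gold = (0.3·2.91/0.12)^(1/0.7) ≈ 17.0290.
y_gold = 2.91·17.0290^0.3 ≈ 6.8116; c_gold = (1−0.3)·y_gold ≈ 4.7681.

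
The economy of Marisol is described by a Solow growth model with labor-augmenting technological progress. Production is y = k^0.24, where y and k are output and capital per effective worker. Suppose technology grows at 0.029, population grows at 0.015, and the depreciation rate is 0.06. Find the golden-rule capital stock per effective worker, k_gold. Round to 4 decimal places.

n + g + δ = 0.015 + 0.029 + 0.06 = 0.104.
Maximizing c = f(k) − (n+g+δ)·k gives f'(k) = n+g+δ, i.e. 0.24·k^(0.24−1) = 0.104, so k_gold = (0.24/0.104)^(1/0.76) ≈ 3.0051.

k_gold ≈ 3.0051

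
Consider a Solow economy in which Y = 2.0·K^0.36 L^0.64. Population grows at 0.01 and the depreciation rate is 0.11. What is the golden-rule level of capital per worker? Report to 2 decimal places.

k_gold ≈ 16.44

The effective depreciation rate is n + δ = 0.01 + 0.11 = 0.12.
At the golden rule the marginal product of capital equals n+δ: 0.36·2.0·k^(0.36−1) = 0.12. Solving, k_gold = (0.36·2.0/0.12)^(1/0.64) ≈ 16.4385.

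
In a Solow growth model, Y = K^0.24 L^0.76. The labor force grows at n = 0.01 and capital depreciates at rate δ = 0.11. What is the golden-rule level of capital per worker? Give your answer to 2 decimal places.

k_gold ≈ 2.49

The effective depreciation rate is n + δ = 0.01 + 0.11 = 0.12.
Golden rule sets MPK = n+δ: 0.24·k^(0.24−1) = 0.12, so k_gold = (0.24/0.12)^(1/0.76) ≈ 2.4894.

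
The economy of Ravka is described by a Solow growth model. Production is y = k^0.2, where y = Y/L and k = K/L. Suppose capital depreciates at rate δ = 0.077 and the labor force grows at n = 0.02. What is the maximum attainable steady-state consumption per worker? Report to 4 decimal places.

c_gold ≈ 0.9586

Capital per worker breaks even when investment replaces (n + δ)·k; here n + δ = 0.097.
Setting f'(k) = n+δ gives 0.2·k^(0.2−1) = 0.097, hence k_gold = (0.2/0.097)^(1/0.8) ≈ 2.4707.
y_gold = 2.4707^0.2 ≈ 1.1983.
c_gold = y_gold − (n+δ)·k_gold = 1.1983 − 0.097·2.4707 ≈ 0.9586.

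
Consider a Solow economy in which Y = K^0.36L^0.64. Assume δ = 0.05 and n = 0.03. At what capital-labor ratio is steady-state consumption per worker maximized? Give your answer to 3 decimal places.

k_gold ≈ 10.487

Capital per worker breaks even when investment replaces (n + δ)·k; here n + δ = 0.08.
Golden rule sets MPK = n+δ: 0.36·k^(0.36−1) = 0.08, so k_gold = (0.36/0.08)^(1/0.64) ≈ 10.4868.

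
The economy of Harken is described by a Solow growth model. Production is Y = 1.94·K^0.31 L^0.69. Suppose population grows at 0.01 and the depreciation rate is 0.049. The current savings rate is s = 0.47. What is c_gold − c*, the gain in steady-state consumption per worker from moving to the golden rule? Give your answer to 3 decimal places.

Δc ≈ 0.281

The effective depreciation rate is n + δ = 0.01 + 0.049 = 0.059.
Current steady state (s = 0.47): k* = (0.47·1.94/0.059)^(1/0.69) ≈ 52.8758, y* = 1.94·52.8758^0.31 ≈ 6.6376, c* = (1−0.47)·6.6376 ≈ 3.5179.
Setting f'(k) = n+δ gives 0.31·1.94·k^(0.31−1) = 0.059, hence k_gold = (0.31·1.94/0.059)^(1/0.69) ≈ 28.9282.
y_gold = 1.94·28.9282^0.31 ≈ 5.5057, c_gold = y_gold − 0.059·k_gold ≈ 3.7989.
Gain: Δc = 3.7989 − 3.5179 ≈ 0.2810.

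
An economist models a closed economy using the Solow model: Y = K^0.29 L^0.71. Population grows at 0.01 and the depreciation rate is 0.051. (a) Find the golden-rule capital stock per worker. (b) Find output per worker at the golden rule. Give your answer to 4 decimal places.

(a) k_gold ≈ 8.9870; (b) y_gold ≈ 1.8904

Break-even investment rate: n + δ = 0.01 + 0.051 = 0.061.
Setting f'(k) = n+δ gives 0.29·k^(0.29−1) = 0.061, hence k_gold = (0.29/0.061)^(1/0.71) ≈ 8.9870.
y_gold = 8.9870^0.29 ≈ 1.8904.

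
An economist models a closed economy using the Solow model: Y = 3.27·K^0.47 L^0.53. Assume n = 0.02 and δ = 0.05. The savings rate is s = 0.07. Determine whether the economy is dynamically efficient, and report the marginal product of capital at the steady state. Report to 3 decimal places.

Capital per worker breaks even when investment replaces (n + δ)·k; here n + δ = 0.07.
Steady-state k*: s·A·k^0.47 = 0.07·k gives k* = (0.07·3.27/0.07)^(1/0.53) ≈ 9.3507.
MPK = 0.47·3.27·9.3507^(-0.53) ≈ 0.4700.
MPK > n+δ = 0.07, so the economy is dynamically efficient (under-saving).

dynamically efficient; MPK ≈ 0.470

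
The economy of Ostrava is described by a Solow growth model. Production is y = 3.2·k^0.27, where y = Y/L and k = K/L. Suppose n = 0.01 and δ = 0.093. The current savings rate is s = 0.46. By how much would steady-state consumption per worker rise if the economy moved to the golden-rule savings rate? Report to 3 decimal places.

Capital per worker breaks even when investment replaces (n + δ)·k; here n + δ = 0.103.
Current steady state (s = 0.46): k* = (0.46·3.2/0.103)^(1/0.73) ≈ 38.2198, y* = 3.2·38.2198^0.27 ≈ 8.5579, c* = (1−0.46)·8.5579 ≈ 4.6213.
Maximizing c = f(k) − (n+δ)·k gives f'(k) = n+δ, i.e. 0.27·3.2·k^(0.27−1) = 0.103, so k_gold = (0.27·3.2/0.103)^(1/0.73) ≈ 18.4209.
y_gold = 3.2·18.4209^0.27 ≈ 7.0272, c_gold = y_gold − 0.103·k_gold ≈ 5.1299.
Gain: Δc = 5.1299 − 4.6213 ≈ 0.5086.

Δc ≈ 0.509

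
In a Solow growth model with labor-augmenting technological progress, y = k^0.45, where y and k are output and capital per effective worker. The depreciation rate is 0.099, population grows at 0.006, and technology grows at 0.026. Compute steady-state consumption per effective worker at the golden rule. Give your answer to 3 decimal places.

c_gold ≈ 1.510

Break-even investment rate: n + g + δ = 0.006 + 0.026 + 0.099 = 0.131.
Maximizing c = f(k) − (n+g+δ)·k gives f'(k) = n+g+δ, i.e. 0.45·k^(0.45−1) = 0.131, so k_gold = (0.45/0.131)^(1/0.55) ≈ 9.4284.
y_gold = 9.4284^0.45 ≈ 2.7447.
c_gold = y_gold − (n+g+δ)·k_gold = 2.7447 − 0.131·9.4284 ≈ 1.5096.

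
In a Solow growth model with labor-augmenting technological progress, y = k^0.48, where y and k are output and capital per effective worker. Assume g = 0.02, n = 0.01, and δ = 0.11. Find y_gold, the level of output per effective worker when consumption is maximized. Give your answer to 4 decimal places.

y_gold ≈ 3.1185

Break-even investment rate: n + g + δ = 0.01 + 0.02 + 0.11 = 0.14.
At the golden rule the marginal product of capital equals n+g+δ: 0.48·k^(0.48−1) = 0.14. Solving, k_gold = (0.48/0.14)^(1/0.52) ≈ 10.6921.
Output: y_gold = k_gold^0.48 = 10.6921^0.48 ≈ 3.1185.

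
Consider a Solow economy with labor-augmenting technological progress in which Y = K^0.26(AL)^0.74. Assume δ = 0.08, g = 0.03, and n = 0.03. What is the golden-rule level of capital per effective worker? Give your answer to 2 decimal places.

n + g + δ = 0.03 + 0.03 + 0.08 = 0.14.
Maximizing c = f(k) − (n+g+δ)·k gives f'(k) = n+g+δ, i.e. 0.26·k^(0.26−1) = 0.14, so k_gold = (0.26/0.14)^(1/0.74) ≈ 2.3084.

k_gold ≈ 2.31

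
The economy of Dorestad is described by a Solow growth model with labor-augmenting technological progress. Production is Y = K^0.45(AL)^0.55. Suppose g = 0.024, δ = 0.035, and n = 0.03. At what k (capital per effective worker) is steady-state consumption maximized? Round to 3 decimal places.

n + g + δ = 0.03 + 0.024 + 0.035 = 0.089.
Golden rule sets MPK = n+g+δ: 0.45·k^(0.45−1) = 0.089, so k_gold = (0.45/0.089)^(1/0.55) ≈ 19.0405.

k_gold ≈ 19.040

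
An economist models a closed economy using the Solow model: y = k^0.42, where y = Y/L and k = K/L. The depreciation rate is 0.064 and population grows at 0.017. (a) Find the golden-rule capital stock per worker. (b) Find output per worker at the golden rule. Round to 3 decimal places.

Capital per worker breaks even when investment replaces (n + δ)·k; here n + δ = 0.081.
Golden rule sets MPK = n+δ: 0.42·k^(0.42−1) = 0.081, so k_gold = (0.42/0.081)^(1/0.58) ≈ 17.0747.
y_gold = 17.0747^0.42 ≈ 3.2930.

(a) k_gold ≈ 17.075; (b) y_gold ≈ 3.293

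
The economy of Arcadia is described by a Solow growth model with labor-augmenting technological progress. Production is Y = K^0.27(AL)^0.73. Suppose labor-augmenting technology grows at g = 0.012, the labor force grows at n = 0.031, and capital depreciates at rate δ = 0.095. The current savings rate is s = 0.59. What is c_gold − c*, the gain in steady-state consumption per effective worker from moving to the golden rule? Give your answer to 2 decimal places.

Break-even investment rate: n + g + δ = 0.031 + 0.012 + 0.095 = 0.138.
Current steady state (s = 0.59): k* = (0.59/0.138)^(1/0.73) ≈ 7.3172, y* = 7.3172^0.27 ≈ 1.7115, c* = (1−0.59)·1.7115 ≈ 0.7017.
Golden rule sets MPK = n+g+δ: 0.27·k^(0.27−1) = 0.138, so k_gold = (0.27/0.138)^(1/0.73) ≈ 2.5078.
y_gold = 2.5078^0.27 ≈ 1.2818, c_gold = y_gold − 0.138·k_gold ≈ 0.9357.
Gain: Δc = 0.9357 − 0.7017 ≈ 0.2340.

Δc ≈ 0.23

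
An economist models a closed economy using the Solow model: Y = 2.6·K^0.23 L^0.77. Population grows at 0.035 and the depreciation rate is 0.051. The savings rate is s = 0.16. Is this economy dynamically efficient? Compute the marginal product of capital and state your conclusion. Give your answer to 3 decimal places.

dynamically efficient; MPK ≈ 0.124

The effective depreciation rate is n + δ = 0.035 + 0.051 = 0.086.
Steady-state k*: s·A·k^0.23 = 0.086·k gives k* = (0.16·2.6/0.086)^(1/0.77) ≈ 7.7461.
MPK = 0.23·2.6·7.7461^(-0.77) ≈ 0.1236.
MPK > n+δ = 0.086, so the economy is dynamically efficient (under-saving).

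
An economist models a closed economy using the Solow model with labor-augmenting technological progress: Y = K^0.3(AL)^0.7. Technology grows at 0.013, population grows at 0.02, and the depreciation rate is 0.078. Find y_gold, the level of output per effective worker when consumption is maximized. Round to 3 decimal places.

Capital per effective worker breaks even when investment replaces (n + g + δ)·k; here n + g + δ = 0.111.
Maximizing c = f(k) − (n+g+δ)·k gives f'(k) = n+g+δ, i.e. 0.3·k^(0.3−1) = 0.111, so k_gold = (0.3/0.111)^(1/0.7) ≈ 4.1386.
Output: y_gold = k_gold^0.3 = 4.1386^0.3 ≈ 1.5313.

y_gold ≈ 1.531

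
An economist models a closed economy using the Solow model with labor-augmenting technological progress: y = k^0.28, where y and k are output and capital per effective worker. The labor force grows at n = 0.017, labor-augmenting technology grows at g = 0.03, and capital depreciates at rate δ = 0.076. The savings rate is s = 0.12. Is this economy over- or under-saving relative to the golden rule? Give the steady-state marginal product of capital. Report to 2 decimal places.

Break-even investment rate: n + g + δ = 0.017 + 0.03 + 0.076 = 0.123.
Steady-state k*: s·k^0.28 = 0.123·k gives k* = (0.12/0.123)^(1/0.72) ≈ 0.9663.
MPK = 0.28·0.9663^(-0.72) ≈ 0.2870.
MPK > n+g+δ = 0.123, so the economy is dynamically efficient (under-saving).

under-saving; MPK ≈ 0.29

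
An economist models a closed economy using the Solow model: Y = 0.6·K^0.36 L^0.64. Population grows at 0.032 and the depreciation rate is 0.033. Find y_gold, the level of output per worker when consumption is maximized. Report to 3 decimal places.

Capital per worker breaks even when investment replaces (n + δ)·k; here n + δ = 0.065.
Maximizing c = f(k) − (n+δ)·k gives f'(k) = n+δ, i.e. 0.36·0.6·k^(0.36−1) = 0.065, so k_gold = (0.36·0.6/0.065)^(1/0.64) ≈ 6.5299.
Output: y_gold = 0.6·k_gold^0.36 = 0.6·6.5299^0.36 ≈ 1.1790.

y_gold ≈ 1.179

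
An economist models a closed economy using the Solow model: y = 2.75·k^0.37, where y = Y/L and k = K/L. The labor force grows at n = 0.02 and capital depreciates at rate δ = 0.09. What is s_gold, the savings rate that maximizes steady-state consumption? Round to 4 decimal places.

s_gold = 0.3700

n + δ = 0.02 + 0.09 = 0.11.
At the golden rule MPK = n+δ, and in any Cobb-Douglas steady state s = (n+δ)·k/y = MPK·k/y = capital's share 0.37.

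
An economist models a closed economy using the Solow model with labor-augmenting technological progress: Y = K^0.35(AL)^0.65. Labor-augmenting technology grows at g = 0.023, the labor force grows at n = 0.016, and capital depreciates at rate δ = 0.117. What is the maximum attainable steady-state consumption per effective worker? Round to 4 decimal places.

c_gold ≈ 1.0043

Break-even investment rate: n + g + δ = 0.016 + 0.023 + 0.117 = 0.156.
At the golden rule the marginal product of capital equals n+g+δ: 0.35·k^(0.35−1) = 0.156. Solving, k_gold = (0.35/0.156)^(1/0.65) ≈ 3.4667.
y_gold = 3.4667^0.35 ≈ 1.5451.
c_gold = y_gold − (n+g+δ)·k_gold = 1.5451 − 0.156·3.4667 ≈ 1.0043.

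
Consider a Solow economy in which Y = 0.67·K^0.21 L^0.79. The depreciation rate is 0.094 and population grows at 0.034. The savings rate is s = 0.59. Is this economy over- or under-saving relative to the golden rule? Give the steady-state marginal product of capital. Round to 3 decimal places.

n + δ = 0.034 + 0.094 = 0.128.
Steady-state k*: s·A·k^0.21 = 0.128·k gives k* = (0.59·0.67/0.128)^(1/0.79) ≈ 4.1677.
MPK = 0.21·0.67·4.1677^(-0.79) ≈ 0.0456.
MPK < n+δ = 0.128, so the economy is dynamically inefficient (over-saving).

over-saving; MPK ≈ 0.046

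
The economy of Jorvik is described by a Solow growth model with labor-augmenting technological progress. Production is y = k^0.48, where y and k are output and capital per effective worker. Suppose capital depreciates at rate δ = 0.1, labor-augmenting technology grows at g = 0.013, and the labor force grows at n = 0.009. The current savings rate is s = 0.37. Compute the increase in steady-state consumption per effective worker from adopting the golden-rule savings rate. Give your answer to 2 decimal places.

Δc ≈ 0.09

The effective depreciation rate is n + g + δ = 0.009 + 0.013 + 0.1 = 0.122.
Current steady state (s = 0.37): k* = (0.37/0.122)^(1/0.52) ≈ 8.4454, y* = 8.4454^0.48 ≈ 2.7847, c* = (1−0.37)·2.7847 ≈ 1.7544.
Golden rule sets MPK = n+g+δ: 0.48·k^(0.48−1) = 0.122, so k_gold = (0.48/0.122)^(1/0.52) ≈ 13.9317.
y_gold = 13.9317^0.48 ≈ 3.5410, c_gold = y_gold − 0.122·k_gold ≈ 1.8413.
Gain: Δc = 1.8413 − 1.7544 ≈ 0.0869.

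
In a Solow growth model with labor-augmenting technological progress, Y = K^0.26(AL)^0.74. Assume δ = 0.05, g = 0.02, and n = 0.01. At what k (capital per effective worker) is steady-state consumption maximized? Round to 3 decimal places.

k_gold ≈ 4.917

The effective depreciation rate is n + g + δ = 0.01 + 0.02 + 0.05 = 0.08.
Maximizing c = f(k) − (n+g+δ)·k gives f'(k) = n+g+δ, i.e. 0.26·k^(0.26−1) = 0.08, so k_gold = (0.26/0.08)^(1/0.74) ≈ 4.9174.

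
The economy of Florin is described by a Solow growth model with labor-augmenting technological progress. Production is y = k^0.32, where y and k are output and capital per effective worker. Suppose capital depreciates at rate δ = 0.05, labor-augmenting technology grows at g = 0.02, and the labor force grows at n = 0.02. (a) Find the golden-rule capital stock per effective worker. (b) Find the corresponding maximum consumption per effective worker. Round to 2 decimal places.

The effective depreciation rate is n + g + δ = 0.02 + 0.02 + 0.05 = 0.09.
At the golden rule the marginal product of capital equals n+g+δ: 0.32·k^(0.32−1) = 0.09. Solving, k_gold = (0.32/0.09)^(1/0.68) ≈ 6.4589.
y_gold = 6.4589^0.32 ≈ 1.8166; c_gold = y_gold − 0.09·k_gold ≈ 1.2353.

(a) k_gold ≈ 6.46; (b) c_gold ≈ 1.24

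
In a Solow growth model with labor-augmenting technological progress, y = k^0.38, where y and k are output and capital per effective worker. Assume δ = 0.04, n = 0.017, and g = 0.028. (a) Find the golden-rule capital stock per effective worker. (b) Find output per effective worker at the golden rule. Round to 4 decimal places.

(a) k_gold ≈ 11.1937; (b) y_gold ≈ 2.5039

Capital per effective worker breaks even when investment replaces (n + g + δ)·k; here n + g + δ = 0.085.
Golden rule sets MPK = n+g+δ: 0.38·k^(0.38−1) = 0.085, so k_gold = (0.38/0.085)^(1/0.62) ≈ 11.1937.
y_gold = 11.1937^0.38 ≈ 2.5039.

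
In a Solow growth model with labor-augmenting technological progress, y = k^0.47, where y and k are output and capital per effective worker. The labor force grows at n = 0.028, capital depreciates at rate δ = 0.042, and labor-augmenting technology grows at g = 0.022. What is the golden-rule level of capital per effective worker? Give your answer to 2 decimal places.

Break-even investment rate: n + g + δ = 0.028 + 0.022 + 0.042 = 0.092.
Maximizing c = f(k) − (n+g+δ)·k gives f'(k) = n+g+δ, i.e. 0.47·k^(0.47−1) = 0.092, so k_gold = (0.47/0.092)^(1/0.53) ≈ 21.6987.

k_gold ≈ 21.70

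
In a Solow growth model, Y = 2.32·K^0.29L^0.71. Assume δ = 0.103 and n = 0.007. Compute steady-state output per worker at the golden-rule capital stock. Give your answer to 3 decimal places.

n + δ = 0.007 + 0.103 = 0.11.
Maximizing c = f(k) − (n+δ)·k gives f'(k) = n+δ, i.e. 0.29·2.32·k^(0.29−1) = 0.11, so k_gold = (0.29·2.32/0.11)^(1/0.71) ≈ 12.8155.
Output: y_gold = 2.32·k_gold^0.29 = 2.32·12.8155^0.29 ≈ 4.8611.

y_gold ≈ 4.861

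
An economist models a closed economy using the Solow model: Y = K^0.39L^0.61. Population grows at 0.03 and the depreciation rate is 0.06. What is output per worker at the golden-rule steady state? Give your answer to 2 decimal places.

y_gold ≈ 2.55

Capital per worker breaks even when investment replaces (n + δ)·k; here n + δ = 0.09.
Setting f'(k) = n+δ gives 0.39·k^(0.39−1) = 0.09, hence k_gold = (0.39/0.09)^(1/0.61) ≈ 11.0655.
Output: y_gold = k_gold^0.39 = 11.0655^0.39 ≈ 2.5536.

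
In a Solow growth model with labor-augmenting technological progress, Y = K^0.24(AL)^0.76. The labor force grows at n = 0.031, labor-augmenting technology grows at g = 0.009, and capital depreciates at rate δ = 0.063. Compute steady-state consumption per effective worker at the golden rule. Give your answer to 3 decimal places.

c_gold ≈ 0.993

n + g + δ = 0.031 + 0.009 + 0.063 = 0.103.
Golden rule sets MPK = n+g+δ: 0.24·k^(0.24−1) = 0.103, so k_gold = (0.24/0.103)^(1/0.76) ≈ 3.0436.
y_gold = 3.0436^0.24 ≈ 1.3062.
c_gold = y_gold − (n+g+δ)·k_gold = 1.3062 − 0.103·3.0436 ≈ 0.9927.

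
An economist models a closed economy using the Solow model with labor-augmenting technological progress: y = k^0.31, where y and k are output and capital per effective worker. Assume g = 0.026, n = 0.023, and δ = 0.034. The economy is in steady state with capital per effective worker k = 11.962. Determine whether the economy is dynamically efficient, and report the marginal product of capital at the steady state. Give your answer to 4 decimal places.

n + g + δ = 0.023 + 0.026 + 0.034 = 0.083.
MPK = 0.31·k^(0.31−1) = 0.31·11.962^(-0.69) ≈ 0.0559.
MPK < 0.083, so the economy is dynamically inefficient (over-saving).

dynamically inefficient; MPK ≈ 0.0559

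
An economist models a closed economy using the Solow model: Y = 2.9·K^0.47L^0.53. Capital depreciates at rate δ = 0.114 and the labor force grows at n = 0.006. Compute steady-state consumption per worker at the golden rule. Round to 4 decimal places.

n + δ = 0.006 + 0.114 = 0.12.
At the golden rule the marginal product of capital equals n+δ: 0.47·2.9·k^(0.47−1) = 0.12. Solving, k_gold = (0.47·2.9/0.12)^(1/0.53) ≈ 97.9850.
y_gold = 2.9·97.9850^0.47 ≈ 25.0174.
c_gold = y_gold − (n+δ)·k_gold = 25.0174 − 0.12·97.9850 ≈ 13.2592.

c_gold ≈ 13.2592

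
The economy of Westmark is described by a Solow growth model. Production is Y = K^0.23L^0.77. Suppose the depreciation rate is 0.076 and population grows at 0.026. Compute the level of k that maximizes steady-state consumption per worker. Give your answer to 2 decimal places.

k_gold ≈ 2.87

Capital per worker breaks even when investment replaces (n + δ)·k; here n + δ = 0.102.
Golden rule sets MPK = n+δ: 0.23·k^(0.23−1) = 0.102, so k_gold = (0.23/0.102)^(1/0.77) ≈ 2.8748.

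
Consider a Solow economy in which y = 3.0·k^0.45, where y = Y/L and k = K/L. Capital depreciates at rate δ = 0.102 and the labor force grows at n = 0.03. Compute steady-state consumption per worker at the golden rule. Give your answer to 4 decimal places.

n + δ = 0.03 + 0.102 = 0.132.
Setting f'(k) = n+δ gives 0.45·3.0·k^(0.45−1) = 0.132, hence k_gold = (0.45·3.0/0.132)^(1/0.55) ≈ 68.5373.
y_gold = 3.0·68.5373^0.45 ≈ 20.1043.
c_gold = y_gold − (n+δ)·k_gold = 20.1043 − 0.132·68.5373 ≈ 11.0574.

c_gold ≈ 11.0574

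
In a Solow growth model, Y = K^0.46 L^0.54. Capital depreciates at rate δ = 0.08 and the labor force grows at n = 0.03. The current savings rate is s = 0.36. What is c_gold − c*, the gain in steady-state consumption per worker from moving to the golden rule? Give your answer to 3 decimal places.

Break-even investment rate: n + δ = 0.03 + 0.08 = 0.11.
Current steady state (s = 0.36): k* = (0.36/0.11)^(1/0.54) ≈ 8.9854, y* = 8.9854^0.46 ≈ 2.7455, c* = (1−0.36)·2.7455 ≈ 1.7571.
Setting f'(k) = n+δ gives 0.46·k^(0.46−1) = 0.11, hence k_gold = (0.46/0.11)^(1/0.54) ≈ 14.1474.
y_gold = 14.1474^0.46 ≈ 3.3831, c_gold = y_gold − 0.11·k_gold ≈ 1.8269.
Gain: Δc = 1.8269 − 1.7571 ≈ 0.0697.

Δc ≈ 0.070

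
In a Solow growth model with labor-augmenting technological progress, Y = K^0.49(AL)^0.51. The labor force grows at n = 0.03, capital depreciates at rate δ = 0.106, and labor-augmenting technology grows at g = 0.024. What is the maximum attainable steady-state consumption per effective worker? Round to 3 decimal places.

Break-even investment rate: n + g + δ = 0.03 + 0.024 + 0.106 = 0.16.
Maximizing c = f(k) − (n+g+δ)·k gives f'(k) = n+g+δ, i.e. 0.49·k^(0.49−1) = 0.16, so k_gold = (0.49/0.16)^(1/0.51) ≈ 8.9762.
y_gold = 8.9762^0.49 ≈ 2.9310.
c_gold = y_gold − (n+g+δ)·k_gold = 2.9310 − 0.16·8.9762 ≈ 1.4948.

c_gold ≈ 1.495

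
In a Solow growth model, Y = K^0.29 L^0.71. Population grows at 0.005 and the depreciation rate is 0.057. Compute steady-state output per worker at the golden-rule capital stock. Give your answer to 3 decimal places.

y_gold ≈ 1.878

The effective depreciation rate is n + δ = 0.005 + 0.057 = 0.062.
Maximizing c = f(k) − (n+δ)·k gives f'(k) = n+δ, i.e. 0.29·k^(0.29−1) = 0.062, so k_gold = (0.29/0.062)^(1/0.71) ≈ 8.7836.
Output: y_gold = k_gold^0.29 = 8.7836^0.29 ≈ 1.8779.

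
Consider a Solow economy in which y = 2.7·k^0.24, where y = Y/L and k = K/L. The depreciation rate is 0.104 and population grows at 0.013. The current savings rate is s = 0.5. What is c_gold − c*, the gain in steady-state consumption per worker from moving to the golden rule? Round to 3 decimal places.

n + δ = 0.013 + 0.104 = 0.117.
Current steady state (s = 0.5): k* = (0.5·2.7/0.117)^(1/0.76) ≈ 24.9783, y* = 2.7·24.9783^0.24 ≈ 5.8449, c* = (1−0.5)·5.8449 ≈ 2.9225.
Golden rule sets MPK = n+δ: 0.24·2.7·k^(0.24−1) = 0.117, so k_gold = (0.24·2.7/0.117)^(1/0.76) ≈ 9.5092.
y_gold = 2.7·9.5092^0.24 ≈ 4.6357, c_gold = y_gold − 0.117·k_gold ≈ 3.5232.
Gain: Δc = 3.5232 − 2.9225 ≈ 0.6007.

Δc ≈ 0.601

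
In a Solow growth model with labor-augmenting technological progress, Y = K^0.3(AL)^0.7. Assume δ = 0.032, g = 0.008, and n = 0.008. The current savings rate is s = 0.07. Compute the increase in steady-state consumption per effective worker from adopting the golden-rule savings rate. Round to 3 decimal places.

The effective depreciation rate is n + g + δ = 0.008 + 0.008 + 0.032 = 0.048.
Current steady state (s = 0.07): k* = (0.07/0.048)^(1/0.7) ≈ 1.7143, y* = 1.7143^0.3 ≈ 1.1755, c* = (1−0.07)·1.1755 ≈ 1.0932.
Maximizing c = f(k) − (n+g+δ)·k gives f'(k) = n+g+δ, i.e. 0.3·k^(0.3−1) = 0.048, so k_gold = (0.3/0.048)^(1/0.7) ≈ 13.7079.
y_gold = 13.7079^0.3 ≈ 2.1933, c_gold = y_gold − 0.048·k_gold ≈ 1.5353.
Gain: Δc = 1.5353 − 1.0932 ≈ 0.4421.

Δc ≈ 0.442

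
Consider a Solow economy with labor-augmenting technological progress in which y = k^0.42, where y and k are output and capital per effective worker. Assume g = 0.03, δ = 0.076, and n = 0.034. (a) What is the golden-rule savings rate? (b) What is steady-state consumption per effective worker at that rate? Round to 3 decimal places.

Capital per effective worker breaks even when investment replaces (n + g + δ)·k; here n + g + δ = 0.14.
For Cobb-Douglas, s_gold equals capital's share: s_gold = 0.42.
At the golden rule the marginal product of capital equals n+g+δ: 0.42·k^(0.42−1) = 0.14. Solving, k_gold = (0.42/0.14)^(1/0.58) ≈ 6.6470.
y_gold = 6.6470^0.42 ≈ 2.2157; c_gold = (1−0.42)·y_gold ≈ 1.2851.

(a) s_gold = 0.420; (b) c_gold ≈ 1.285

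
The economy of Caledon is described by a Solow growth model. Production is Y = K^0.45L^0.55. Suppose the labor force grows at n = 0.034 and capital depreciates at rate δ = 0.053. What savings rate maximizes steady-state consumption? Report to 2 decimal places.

s_gold = 0.45

n + δ = 0.034 + 0.053 = 0.087.
At the golden rule MPK = n+δ, and in any Cobb-Douglas steady state s = (n+δ)·k/y = MPK·k/y = capital's share 0.45.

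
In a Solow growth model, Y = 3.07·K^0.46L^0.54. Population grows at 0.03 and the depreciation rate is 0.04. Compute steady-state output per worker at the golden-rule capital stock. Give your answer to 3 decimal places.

The effective depreciation rate is n + δ = 0.03 + 0.04 = 0.07.
Golden rule sets MPK = n+δ: 0.46·3.07·k^(0.46−1) = 0.07, so k_gold = (0.46·3.07/0.07)^(1/0.54) ≈ 260.7912.
Output: y_gold = 3.07·k_gold^0.46 = 3.07·260.7912^0.46 ≈ 39.6856.

y_gold ≈ 39.686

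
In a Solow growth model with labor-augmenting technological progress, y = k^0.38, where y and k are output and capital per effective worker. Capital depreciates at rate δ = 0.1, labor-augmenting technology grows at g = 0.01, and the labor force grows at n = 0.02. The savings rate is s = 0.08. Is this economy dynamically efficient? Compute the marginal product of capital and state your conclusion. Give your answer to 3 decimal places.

dynamically efficient; MPK ≈ 0.618

The effective depreciation rate is n + g + δ = 0.02 + 0.01 + 0.1 = 0.13.
Steady-state k*: s·k^0.38 = 0.13·k gives k* = (0.08/0.13)^(1/0.62) ≈ 0.4570.
MPK = 0.38·0.4570^(-0.62) ≈ 0.6175.
MPK > n+g+δ = 0.13, so the economy is dynamically efficient (under-saving).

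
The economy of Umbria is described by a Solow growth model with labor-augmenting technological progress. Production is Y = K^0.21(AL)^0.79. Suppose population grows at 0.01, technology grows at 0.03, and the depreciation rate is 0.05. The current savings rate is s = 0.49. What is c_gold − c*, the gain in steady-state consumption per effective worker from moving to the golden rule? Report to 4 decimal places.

Δc ≈ 0.1894

The effective depreciation rate is n + g + δ = 0.01 + 0.03 + 0.05 = 0.09.
Current steady state (s = 0.49): k* = (0.49/0.09)^(1/0.79) ≈ 8.5425, y* = 8.5425^0.21 ≈ 1.5690, c* = (1−0.49)·1.5690 ≈ 0.8002.
Setting f'(k) = n+g+δ gives 0.21·k^(0.21−1) = 0.09, hence k_gold = (0.21/0.09)^(1/0.79) ≈ 2.9228.
y_gold = 2.9228^0.21 ≈ 1.2526, c_gold = y_gold − 0.09·k_gold ≈ 0.9896.
Gain: Δc = 0.9896 − 0.8002 ≈ 0.1894.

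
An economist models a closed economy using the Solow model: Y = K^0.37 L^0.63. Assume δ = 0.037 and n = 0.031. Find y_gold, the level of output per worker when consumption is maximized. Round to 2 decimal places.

The effective depreciation rate is n + δ = 0.031 + 0.037 = 0.068.
At the golden rule the marginal product of capital equals n+δ: 0.37·k^(0.37−1) = 0.068. Solving, k_gold = (0.37/0.068)^(1/0.63) ≈ 14.7152.
Output: y_gold = k_gold^0.37 = 14.7152^0.37 ≈ 2.7044.

y_gold ≈ 2.70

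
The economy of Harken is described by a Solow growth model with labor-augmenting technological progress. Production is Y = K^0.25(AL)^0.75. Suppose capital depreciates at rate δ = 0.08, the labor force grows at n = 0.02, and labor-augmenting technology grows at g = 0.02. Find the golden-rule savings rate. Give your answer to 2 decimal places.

s_gold = 0.25

The effective depreciation rate is n + g + δ = 0.02 + 0.02 + 0.08 = 0.12.
At the golden rule MPK = n+g+δ, and in any Cobb-Douglas steady state s = (n+g+δ)·k/y = MPK·k/y = capital's share 0.25.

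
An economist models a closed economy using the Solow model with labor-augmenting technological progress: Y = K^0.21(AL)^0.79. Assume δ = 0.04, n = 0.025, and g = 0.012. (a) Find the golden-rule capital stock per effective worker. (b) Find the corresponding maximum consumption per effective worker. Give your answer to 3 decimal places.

(a) k_gold ≈ 3.561; (b) c_gold ≈ 1.031

Break-even investment rate: n + g + δ = 0.025 + 0.012 + 0.04 = 0.077.
Setting f'(k) = n+g+δ gives 0.21·k^(0.21−1) = 0.077, hence k_gold = (0.21/0.077)^(1/0.79) ≈ 3.5609.
y_gold = 3.5609^0.21 ≈ 1.3056; c_gold = y_gold − 0.077·k_gold ≈ 1.0315.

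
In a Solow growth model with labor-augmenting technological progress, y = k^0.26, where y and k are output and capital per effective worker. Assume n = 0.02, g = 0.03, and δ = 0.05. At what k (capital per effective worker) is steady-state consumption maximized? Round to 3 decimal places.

k_gold ≈ 3.637

Break-even investment rate: n + g + δ = 0.02 + 0.03 + 0.05 = 0.1.
Golden rule sets MPK = n+g+δ: 0.26·k^(0.26−1) = 0.1, so k_gold = (0.26/0.1)^(1/0.74) ≈ 3.6373.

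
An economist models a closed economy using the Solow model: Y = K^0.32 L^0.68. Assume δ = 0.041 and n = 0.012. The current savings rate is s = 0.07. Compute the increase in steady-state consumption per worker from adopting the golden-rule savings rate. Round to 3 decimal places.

n + δ = 0.012 + 0.041 = 0.053.
Current steady state (s = 0.07): k* = (0.07/0.053)^(1/0.68) ≈ 1.5055, y* = 1.5055^0.32 ≈ 1.1399, c* = (1−0.07)·1.1399 ≈ 1.0601.
At the golden rule the marginal product of capital equals n+δ: 0.32·k^(0.32−1) = 0.053. Solving, k_gold = (0.32/0.053)^(1/0.68) ≈ 14.0716.
y_gold = 14.0716^0.32 ≈ 2.3306, c_gold = y_gold − 0.053·k_gold ≈ 1.5848.
Gain: Δc = 1.5848 − 1.0601 ≈ 0.5247.

Δc ≈ 0.525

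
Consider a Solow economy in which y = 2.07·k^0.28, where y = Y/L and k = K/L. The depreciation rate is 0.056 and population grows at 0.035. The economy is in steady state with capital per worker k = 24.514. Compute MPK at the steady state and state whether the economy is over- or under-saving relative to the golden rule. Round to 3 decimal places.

over-saving; MPK ≈ 0.058

The effective depreciation rate is n + δ = 0.035 + 0.056 = 0.091.
MPK = 0.28·2.07·k^(0.28−1) = 0.28·2.07·24.514^(-0.72) ≈ 0.0579.
MPK < 0.091, so the economy is dynamically inefficient (over-saving).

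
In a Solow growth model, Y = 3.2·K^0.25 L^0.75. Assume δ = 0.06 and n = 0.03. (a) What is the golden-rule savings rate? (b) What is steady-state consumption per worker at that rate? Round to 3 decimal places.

(a) s_gold = 0.250; (b) c_gold ≈ 4.972

Break-even investment rate: n + δ = 0.03 + 0.06 = 0.09.
For Cobb-Douglas, s_gold equals capital's share: s_gold = 0.25.
Golden rule sets MPK = n+δ: 0.25·3.2·k^(0.25−1) = 0.09, so k_gold = (0.25·3.2/0.09)^(1/0.75) ≈ 18.4132.
y_gold = 3.2·18.4132^0.25 ≈ 6.6288; c_gold = (1−0.25)·y_gold ≈ 4.9716.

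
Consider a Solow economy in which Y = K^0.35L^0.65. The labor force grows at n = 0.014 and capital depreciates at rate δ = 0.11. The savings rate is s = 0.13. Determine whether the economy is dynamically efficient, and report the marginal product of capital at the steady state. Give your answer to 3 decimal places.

Capital per worker breaks even when investment replaces (n + δ)·k; here n + δ = 0.124.
Steady-state k*: s·k^0.35 = 0.124·k gives k* = (0.13/0.124)^(1/0.65) ≈ 1.0754.
MPK = 0.35·1.0754^(-0.65) ≈ 0.3338.
MPK > n+δ = 0.124, so the economy is dynamically efficient (under-saving).

dynamically efficient; MPK ≈ 0.334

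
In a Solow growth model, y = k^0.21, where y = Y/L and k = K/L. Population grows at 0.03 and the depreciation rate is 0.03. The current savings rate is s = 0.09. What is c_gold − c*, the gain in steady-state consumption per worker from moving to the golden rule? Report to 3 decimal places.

n + δ = 0.03 + 0.03 = 0.06.
Current steady state (s = 0.09): k* = (0.09/0.06)^(1/0.79) ≈ 1.6707, y* = 1.6707^0.21 ≈ 1.1138, c* = (1−0.09)·1.1138 ≈ 1.0136.
Golden rule sets MPK = n+δ: 0.21·k^(0.21−1) = 0.06, so k_gold = (0.21/0.06)^(1/0.79) ≈ 4.8831.
y_gold = 4.8831^0.21 ≈ 1.3952, c_gold = y_gold − 0.06·k_gold ≈ 1.1022.
Gain: Δc = 1.1022 − 1.0136 ≈ 0.0886.

Δc ≈ 0.089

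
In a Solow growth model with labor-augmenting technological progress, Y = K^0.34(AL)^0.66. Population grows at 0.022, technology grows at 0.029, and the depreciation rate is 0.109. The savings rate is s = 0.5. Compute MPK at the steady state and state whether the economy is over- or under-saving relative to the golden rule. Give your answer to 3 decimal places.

over-saving; MPK ≈ 0.109

Capital per effective worker breaks even when investment replaces (n + g + δ)·k; here n + g + δ = 0.16.
Steady-state k*: s·k^0.34 = 0.16·k gives k* = (0.5/0.16)^(1/0.66) ≈ 5.6205.
MPK = 0.34·5.6205^(-0.66) ≈ 0.1088.
MPK < n+g+δ = 0.16, so the economy is dynamically inefficient (over-saving).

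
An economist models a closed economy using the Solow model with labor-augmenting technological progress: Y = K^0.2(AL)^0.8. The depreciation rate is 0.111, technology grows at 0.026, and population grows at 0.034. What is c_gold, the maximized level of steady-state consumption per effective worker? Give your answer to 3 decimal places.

c_gold ≈ 0.832

Break-even investment rate: n + g + δ = 0.034 + 0.026 + 0.111 = 0.171.
Maximizing c = f(k) − (n+g+δ)·k gives f'(k) = n+g+δ, i.e. 0.2·k^(0.2−1) = 0.171, so k_gold = (0.2/0.171)^(1/0.8) ≈ 1.2163.
y_gold = 1.2163^0.2 ≈ 1.0399.
c_gold = y_gold − (n+g+δ)·k_gold = 1.0399 − 0.171·1.2163 ≈ 0.8320.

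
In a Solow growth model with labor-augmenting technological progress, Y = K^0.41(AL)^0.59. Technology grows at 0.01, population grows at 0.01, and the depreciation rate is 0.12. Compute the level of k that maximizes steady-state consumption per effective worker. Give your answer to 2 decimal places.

k_gold ≈ 6.18

n + g + δ = 0.01 + 0.01 + 0.12 = 0.14.
At the golden rule the marginal product of capital equals n+g+δ: 0.41·k^(0.41−1) = 0.14. Solving, k_gold = (0.41/0.14)^(1/0.59) ≈ 6.1793.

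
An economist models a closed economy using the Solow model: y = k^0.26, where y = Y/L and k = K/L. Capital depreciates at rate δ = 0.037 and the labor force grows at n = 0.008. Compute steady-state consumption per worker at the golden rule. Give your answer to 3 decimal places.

Break-even investment rate: n + δ = 0.008 + 0.037 = 0.045.
Golden rule sets MPK = n+δ: 0.26·k^(0.26−1) = 0.045, so k_gold = (0.26/0.045)^(1/0.74) ≈ 10.7006.
y_gold = 10.7006^0.26 ≈ 1.8520.
c_gold = y_gold − (n+δ)·k_gold = 1.8520 − 0.045·10.7006 ≈ 1.3705.

c_gold ≈ 1.370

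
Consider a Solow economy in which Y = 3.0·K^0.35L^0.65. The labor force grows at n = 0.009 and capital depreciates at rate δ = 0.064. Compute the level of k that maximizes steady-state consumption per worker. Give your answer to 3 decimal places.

The effective depreciation rate is n + δ = 0.009 + 0.064 = 0.073.
Golden rule sets MPK = n+δ: 0.35·3.0·k^(0.35−1) = 0.073, so k_gold = (0.35·3.0/0.073)^(1/0.65) ≈ 60.4412.

k_gold ≈ 60.441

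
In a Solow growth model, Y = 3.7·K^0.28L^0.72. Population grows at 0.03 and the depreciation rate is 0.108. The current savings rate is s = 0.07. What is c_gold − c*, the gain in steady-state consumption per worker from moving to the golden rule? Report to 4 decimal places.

Δc ≈ 1.4389

n + δ = 0.03 + 0.108 = 0.138.
Current steady state (s = 0.07): k* = (0.07·3.7/0.138)^(1/0.72) ≈ 2.3975, y* = 3.7·2.3975^0.28 ≈ 4.7264, c* = (1−0.07)·4.7264 ≈ 4.3956.
Setting f'(k) = n+δ gives 0.28·3.7·k^(0.28−1) = 0.138, hence k_gold = (0.28·3.7/0.138)^(1/0.72) ≈ 16.4416.
y_gold = 3.7·16.4416^0.28 ≈ 8.1034, c_gold = y_gold − 0.138·k_gold ≈ 5.8344.
Gain: Δc = 5.8344 − 4.3956 ≈ 1.4389.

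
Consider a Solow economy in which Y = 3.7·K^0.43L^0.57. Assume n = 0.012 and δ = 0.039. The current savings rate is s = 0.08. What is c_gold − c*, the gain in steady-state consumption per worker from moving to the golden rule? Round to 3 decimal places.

Capital per worker breaks even when investment replaces (n + δ)·k; here n + δ = 0.051.
Current steady state (s = 0.08): k* = (0.08·3.7/0.051)^(1/0.57) ≈ 21.8707, y* = 3.7·21.8707^0.43 ≈ 13.9426, c* = (1−0.08)·13.9426 ≈ 12.8272.
Golden rule sets MPK = n+δ: 0.43·3.7·k^(0.43−1) = 0.051, so k_gold = (0.43·3.7/0.051)^(1/0.57) ≈ 418.0499.
y_gold = 3.7·418.0499^0.43 ≈ 49.5827, c_gold = y_gold − 0.051·k_gold ≈ 28.2621.
Gain: Δc = 28.2621 − 12.8272 ≈ 15.4350.

Δc ≈ 15.435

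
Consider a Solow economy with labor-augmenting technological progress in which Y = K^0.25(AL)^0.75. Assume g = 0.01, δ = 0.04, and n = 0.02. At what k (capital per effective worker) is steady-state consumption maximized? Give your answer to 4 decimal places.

k_gold ≈ 5.4591

Capital per effective worker breaks even when investment replaces (n + g + δ)·k; here n + g + δ = 0.07.
Maximizing c = f(k) − (n+g+δ)·k gives f'(k) = n+g+δ, i.e. 0.25·k^(0.25−1) = 0.07, so k_gold = (0.25/0.07)^(1/0.75) ≈ 5.4591.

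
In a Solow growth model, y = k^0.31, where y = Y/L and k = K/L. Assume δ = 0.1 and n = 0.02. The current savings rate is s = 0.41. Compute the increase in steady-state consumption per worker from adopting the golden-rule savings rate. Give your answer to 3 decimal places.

Δc ≈ 0.032

The effective depreciation rate is n + δ = 0.02 + 0.1 = 0.12.
Current steady state (s = 0.41): k* = (0.41/0.12)^(1/0.69) ≈ 5.9339, y* = 5.9339^0.31 ≈ 1.7367, c* = (1−0.41)·1.7367 ≈ 1.0247.
Golden rule sets MPK = n+δ: 0.31·k^(0.31−1) = 0.12, so k_gold = (0.31/0.12)^(1/0.69) ≈ 3.9570.
y_gold = 3.9570^0.31 ≈ 1.5317, c_gold = y_gold − 0.12·k_gold ≈ 1.0569.
Gain: Δc = 1.0569 − 1.0247 ≈ 0.0322.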